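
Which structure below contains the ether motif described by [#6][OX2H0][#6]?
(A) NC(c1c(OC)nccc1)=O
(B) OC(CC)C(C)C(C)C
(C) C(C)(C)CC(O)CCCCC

A

[#6][OX2H0][#6] describes an aliphatic oxygen bridging two carbons with no H on the oxygen (an ether).
(A) contains a methoxy ether (-OCH3), which satisfies every atom and bond constraint.
(B) has a hydroxyl group (-OH) but the oxygen has H1, not H0 bridging two carbons.
(C) has a hydroxyl group (-OH) but the oxygen has H1, not H0 bridging two carbons.
So the answer is (A).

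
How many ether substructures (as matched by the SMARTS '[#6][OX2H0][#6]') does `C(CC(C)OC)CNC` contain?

[#6][OX2H0][#6] is the SMARTS for an ether: an aliphatic oxygen bridging two carbons with no H on the oxygen.
Exactly one fragment in the molecule meets all constraints, giving 1 match.

1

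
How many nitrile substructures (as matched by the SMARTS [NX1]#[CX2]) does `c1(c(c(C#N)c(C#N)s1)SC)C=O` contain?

[NX1]#[CX2] is the SMARTS for a nitrile: a nitrogen triple-bonded to a two-connected carbon.
The molecule carries 2 separate instances of a nitrile (-C#N) meeting every constraint; each maps to a distinct set of atoms, giving 2 matches.

2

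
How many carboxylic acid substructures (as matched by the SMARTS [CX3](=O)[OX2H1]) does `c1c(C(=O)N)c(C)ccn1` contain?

0

[CX3](=O)[OX2H1] is the SMARTS for a carboxylic acid: an sp2 carbon double-bonded to O and single-bonded to an -OH oxygen.
The molecule has a primary amide (-C(=O)NH2), but the carbonyl is bonded to N, not to an -OH oxygen; nothing else fits, so there are 0 matches.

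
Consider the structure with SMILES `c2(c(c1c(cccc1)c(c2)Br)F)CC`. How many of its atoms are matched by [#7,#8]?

0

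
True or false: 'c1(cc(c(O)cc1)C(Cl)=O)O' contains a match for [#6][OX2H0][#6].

False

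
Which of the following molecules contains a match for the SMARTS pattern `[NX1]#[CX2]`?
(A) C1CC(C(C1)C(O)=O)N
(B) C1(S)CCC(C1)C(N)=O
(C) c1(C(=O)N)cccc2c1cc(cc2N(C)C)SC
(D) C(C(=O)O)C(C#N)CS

D

[NX1]#[CX2] describes a nitrogen triple-bonded to a two-connected carbon (a nitrile).
(A) has a primary amino group (-NH2) but the nitrogen is NX3 (three connections), not NX1 triple-bonded.
(B) has a primary amide (-C(=O)NH2) but the nitrogen is NX3, not NX1.
(C) has a primary amide (-C(=O)NH2) but the nitrogen is NX3, not NX1.
(D) contains a nitrile (-C#N), which satisfies every atom and bond constraint.
So the answer is (D).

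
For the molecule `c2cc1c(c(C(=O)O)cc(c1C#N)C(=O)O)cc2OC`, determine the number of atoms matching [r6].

Check the 20 heavy atoms by environment: 10× c (aromatic, in 6-ring) → match; 5× O (acyclic) → no; 4× C (acyclic) → no; 1× N (acyclic) → no.
That gives 10 matching atoms.

10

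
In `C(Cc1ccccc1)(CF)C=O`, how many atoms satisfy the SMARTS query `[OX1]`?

1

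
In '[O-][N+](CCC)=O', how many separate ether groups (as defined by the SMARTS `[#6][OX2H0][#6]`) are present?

0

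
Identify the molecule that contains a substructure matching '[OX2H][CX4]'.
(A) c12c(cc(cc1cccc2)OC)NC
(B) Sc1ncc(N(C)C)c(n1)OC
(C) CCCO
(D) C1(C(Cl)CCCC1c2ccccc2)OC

[OX2H][CX4] describes a hydroxyl oxygen bound to an sp3 (X4) carbon (an aliphatic alcohol).
(A) has a methoxy ether (-OCH3) but the oxygen has H0 (ether), not H1.
(B) has a methoxy ether (-OCH3) but the oxygen has H0 (ether), not H1.
(C) contains a hydroxyl group (-OH), which satisfies every atom and bond constraint.
(D) has a methoxy ether (-OCH3) but the oxygen has H0 (ether), not H1.
So the answer is (C).

C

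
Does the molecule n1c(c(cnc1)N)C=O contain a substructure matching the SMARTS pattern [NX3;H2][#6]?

The pattern [NX3;H2][#6] describes a trivalent nitrogen with two H attached to carbon — a primary amine.
The molecule carries a primary amino group (-NH2), whose atoms satisfy every constraint of the query, so the pattern matches.

Yes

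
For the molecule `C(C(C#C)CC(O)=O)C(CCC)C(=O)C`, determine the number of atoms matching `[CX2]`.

2

Check the 15 heavy atoms by environment: 8× C (X4) → no; 2× C (X2) → match; 2× C (X3) → no; 2× O (X1) → no; 1× O (X2) → no.
That gives 2 matching atoms.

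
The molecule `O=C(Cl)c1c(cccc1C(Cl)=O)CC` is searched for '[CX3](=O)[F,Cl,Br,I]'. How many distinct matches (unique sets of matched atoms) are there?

[CX3](=O)[F,Cl,Br,I] is the SMARTS for an acyl halide: a carbonyl carbon bonded to a halogen.
The molecule carries 2 separate instances of an acyl chloride (-C(=O)Cl) meeting every constraint; each maps to a distinct set of atoms, giving 2 matches.

2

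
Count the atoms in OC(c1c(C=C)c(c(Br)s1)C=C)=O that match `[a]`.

5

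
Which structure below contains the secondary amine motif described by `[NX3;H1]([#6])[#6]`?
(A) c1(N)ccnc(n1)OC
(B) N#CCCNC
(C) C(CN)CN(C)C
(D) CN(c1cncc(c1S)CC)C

B

[NX3;H1]([#6])[#6] describes a trivalent nitrogen with one H, bonded to two carbons (a secondary amine).
(A) has a primary amino group (-NH2) but the nitrogen has H2 and only one carbon neighbour.
(B) contains an N-methylamino group (-NHCH3), which satisfies every atom and bond constraint.
(C) has a primary amino group (-NH2) but the nitrogen has H2 and only one carbon neighbour.
(D) has a dimethylamino group (-N(CH3)2) but the nitrogen has H0, not H1.
So the answer is (B).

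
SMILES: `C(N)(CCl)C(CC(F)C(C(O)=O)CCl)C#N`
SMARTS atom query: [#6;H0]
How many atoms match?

2

The query [#6;H0] means: any carbon with no attached hydrogen.
Check the 16 heavy atoms by environment: 3× C (H2) → no; 4× C (H1) → no; 2× Cl (H0) → no; 2× C (H0) → match; 1× N (H0) → no; 1× O (H0) → no; 1× O (H1) → no; 1× N (H2) → no; 1× F (H0) → no.
That gives 2 matching atoms.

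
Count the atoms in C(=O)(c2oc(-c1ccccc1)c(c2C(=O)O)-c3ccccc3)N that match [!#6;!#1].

Check the 23 heavy atoms by environment: 1× o (aromatic) → match; 16× c (aromatic) → no; 2× C → no; 3× O → match; 1× N → match.
Summing the matching environments: 1 + 3 + 1 = 5 matching atoms.

5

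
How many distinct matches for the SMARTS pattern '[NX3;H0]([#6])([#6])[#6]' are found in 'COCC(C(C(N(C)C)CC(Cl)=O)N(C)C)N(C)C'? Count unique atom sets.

[NX3;H0]([#6])([#6])[#6] is the SMARTS for a tertiary amine: a trivalent nitrogen with no H, bonded to three carbons.
The molecule carries 3 separate instances of a dimethylamino group (-N(CH3)2) meeting every constraint; each maps to a distinct set of atoms, giving 3 matches.

3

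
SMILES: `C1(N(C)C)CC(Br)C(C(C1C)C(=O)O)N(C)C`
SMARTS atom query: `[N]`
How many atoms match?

2

Check the 17 heavy atoms by environment: 12× C → no; 2× N → match; 1× Br → no; 2× O → no.
That gives 2 matching atoms.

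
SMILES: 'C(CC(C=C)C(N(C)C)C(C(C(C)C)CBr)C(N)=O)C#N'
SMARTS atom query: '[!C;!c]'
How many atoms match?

The query [!C;!c] means: neither aliphatic nor aromatic carbon — same as [!#6].
Check the 21 heavy atoms by environment: 16× C → no; 3× N → match; 1× O → match; 1× Br → match.
Summing the matching environments: 3 + 1 + 1 = 5 matching atoms.

5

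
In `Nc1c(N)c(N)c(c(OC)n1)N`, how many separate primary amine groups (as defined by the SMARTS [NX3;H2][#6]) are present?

4

[NX3;H2][#6] is the SMARTS for a primary amine: a trivalent nitrogen with two H attached to carbon.
The molecule carries 4 separate instances of a primary amino group (-NH2) meeting every constraint; each maps to a distinct set of atoms, giving 4 matches.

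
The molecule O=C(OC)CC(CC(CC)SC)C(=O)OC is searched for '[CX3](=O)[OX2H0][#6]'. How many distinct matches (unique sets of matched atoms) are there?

2

[CX3](=O)[OX2H0][#6] is the SMARTS for an ester: a carbonyl carbon bonded to an oxygen that is itself bonded to carbon (no H on that O).
The molecule carries 2 separate instances of a methyl-ester group (-C(=O)OCH3) meeting every constraint; each maps to a distinct set of atoms, giving 2 matches.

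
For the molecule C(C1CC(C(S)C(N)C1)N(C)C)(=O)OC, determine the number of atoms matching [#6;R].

6

The query [#6;R] means: carbon that is part of a ring.
Check the 15 heavy atoms by environment: 6× C (in 6-ring) → match; 1× S (acyclic) → no; 4× C (acyclic) → no; 2× O (acyclic) → no; 2× N (acyclic) → no.
That gives 6 matching atoms.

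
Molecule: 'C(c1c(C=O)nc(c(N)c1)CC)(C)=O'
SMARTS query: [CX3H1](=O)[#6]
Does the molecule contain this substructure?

Yes

The pattern [CX3H1](=O)[#6] describes an sp2 carbon with one H, double-bonded to O and single-bonded to carbon — an aldehyde.
The molecule carries an aldehyde (-CHO), whose atoms satisfy every constraint of the query, so the pattern matches.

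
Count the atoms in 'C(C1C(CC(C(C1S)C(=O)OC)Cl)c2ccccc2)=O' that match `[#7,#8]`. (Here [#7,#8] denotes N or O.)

3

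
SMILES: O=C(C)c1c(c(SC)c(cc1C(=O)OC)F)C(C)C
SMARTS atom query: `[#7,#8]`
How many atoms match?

The query [#7,#8] means: nitrogen or oxygen (comma = OR).
Check the 19 heavy atoms by environment: 6× c (aromatic) → no; 8× C → no; 3× O → match; 1× S → no; 1× F → no.
That gives 3 matching atoms.

3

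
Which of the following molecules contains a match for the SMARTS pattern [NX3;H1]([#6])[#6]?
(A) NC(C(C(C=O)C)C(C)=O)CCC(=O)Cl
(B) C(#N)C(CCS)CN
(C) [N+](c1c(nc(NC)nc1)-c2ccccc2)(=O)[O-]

C

[NX3;H1]([#6])[#6] describes a trivalent nitrogen with one H, bonded to two carbons (a secondary amine).
(A) has a primary amino group (-NH2) but the nitrogen has H2 and only one carbon neighbour.
(B) has a primary amino group (-NH2) but the nitrogen has H2 and only one carbon neighbour.
(C) contains an N-methylamino group (-NHCH3), which satisfies every atom and bond constraint.
So the answer is (C).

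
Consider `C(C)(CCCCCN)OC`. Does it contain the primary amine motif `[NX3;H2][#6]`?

The pattern [NX3;H2][#6] describes a trivalent nitrogen with two H attached to carbon — a primary amine.
The molecule carries a primary amino group (-NH2), whose atoms satisfy every constraint of the query, so the pattern matches.

Yes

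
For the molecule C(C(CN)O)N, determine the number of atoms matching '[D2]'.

2

Check the 6 heavy atoms by environment: 2× C (D2) → match; 1× C (D3) → no; 2× N (D1) → no; 1× O (D1) → no.
That gives 2 matching atoms.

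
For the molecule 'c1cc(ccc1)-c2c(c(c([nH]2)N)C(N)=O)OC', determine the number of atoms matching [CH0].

The query [CH0] means: aliphatic carbon with no attached hydrogen.
Check the 17 heavy atoms by environment: 1× n (aromatic, H1) → no; 5× c (aromatic, H0) → no; 2× O (H0) → no; 1× C (H3) → no; 2× N (H2) → no; 5× c (aromatic, H1) → no; 1× C (H0) → match.
That gives 1 matching atom.

1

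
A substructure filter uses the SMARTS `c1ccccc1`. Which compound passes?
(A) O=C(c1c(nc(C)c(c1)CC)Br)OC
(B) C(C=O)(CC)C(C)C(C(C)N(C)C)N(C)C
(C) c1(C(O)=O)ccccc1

C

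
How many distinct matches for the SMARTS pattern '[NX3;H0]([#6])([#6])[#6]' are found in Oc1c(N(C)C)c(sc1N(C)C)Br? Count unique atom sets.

2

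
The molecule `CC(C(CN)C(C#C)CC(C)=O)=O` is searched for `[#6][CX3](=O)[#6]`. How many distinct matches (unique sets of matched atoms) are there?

2

[#6][CX3](=O)[#6] is the SMARTS for a ketone: a carbonyl carbon (no H) flanked by two carbons.
The molecule carries 2 separate instances of an acetyl/ketone group (-C(=O)CH3) meeting every constraint; each maps to a distinct set of atoms, giving 2 matches.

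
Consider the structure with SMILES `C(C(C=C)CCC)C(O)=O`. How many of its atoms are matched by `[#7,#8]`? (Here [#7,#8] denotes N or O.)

2

The query [#7,#8] means: nitrogen or oxygen (comma = OR).
Check the 10 heavy atoms by environment: 8× C → no; 2× O → match.
That gives 2 matching atoms.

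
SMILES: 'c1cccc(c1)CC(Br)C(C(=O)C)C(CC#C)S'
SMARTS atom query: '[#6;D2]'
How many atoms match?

The query [#6;D2] means: any carbon bonded to exactly two heavy atoms.
Check the 18 heavy atoms by environment: 3× C (D2) → match; 4× C (D3) → no; 1× c (aromatic, D3) → no; 5× c (aromatic, D2) → match; 1× Br (D1) → no; 2× C (D1) → no; 1× O (D1) → no; 1× S (D1) → no.
Summing the matching environments: 3 + 5 = 8 matching atoms.

8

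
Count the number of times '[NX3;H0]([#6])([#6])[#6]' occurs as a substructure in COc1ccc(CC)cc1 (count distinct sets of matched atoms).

[NX3;H0]([#6])([#6])[#6] is the SMARTS for a tertiary amine: a trivalent nitrogen with no H, bonded to three carbons.
No fragment in the molecule satisfies every constraint, giving 0 matches.

0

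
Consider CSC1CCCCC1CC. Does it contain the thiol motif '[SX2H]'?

No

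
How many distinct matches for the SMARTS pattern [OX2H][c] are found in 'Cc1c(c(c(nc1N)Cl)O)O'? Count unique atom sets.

[OX2H][c] is the SMARTS for a phenol: a hydroxyl oxygen attached to an aromatic carbon.
The molecule carries 2 separate instances of a hydroxyl group (-OH) meeting every constraint; each maps to a distinct set of atoms, giving 2 matches.

2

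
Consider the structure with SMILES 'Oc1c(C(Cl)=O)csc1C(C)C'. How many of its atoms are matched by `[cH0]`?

3

The query [cH0] means: aromatic carbon with no attached hydrogen (substituted or ring-fusion).
Check the 12 heavy atoms by environment: 1× s (aromatic, H0) → no; 3× c (aromatic, H0) → match; 1× c (aromatic, H1) → no; 1× O (H1) → no; 1× C (H1) → no; 2× C (H3) → no; 1× C (H0) → no; 1× O (H0) → no; 1× Cl (H0) → no.
That gives 3 matching atoms.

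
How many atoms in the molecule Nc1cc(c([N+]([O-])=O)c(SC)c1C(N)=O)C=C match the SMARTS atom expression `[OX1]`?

Check the 17 heavy atoms by environment: 6× c (aromatic, X3) → no; 1× N (charge +1, X3) → no; 1× O (charge -1, X1) → match; 2× O (X1) → match; 1× S (X2) → no; 1× C (X4) → no; 3× C (X3) → no; 2× N (X3) → no.
Summing the matching environments: 1 + 2 = 3 matching atoms.

3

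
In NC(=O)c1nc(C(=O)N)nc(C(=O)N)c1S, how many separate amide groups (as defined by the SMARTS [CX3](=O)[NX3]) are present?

3

[CX3](=O)[NX3] is the SMARTS for an amide: a carbonyl carbon bonded to a trivalent nitrogen.
The molecule carries 3 separate instances of a primary amide (-C(=O)NH2) meeting every constraint; each maps to a distinct set of atoms, giving 3 matches.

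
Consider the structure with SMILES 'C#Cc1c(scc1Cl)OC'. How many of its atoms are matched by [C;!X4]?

2

Check the 10 heavy atoms by environment: 1× s (aromatic, X2) → no; 4× c (aromatic, X3) → no; 2× C (X2) → match; 1× Cl (X1) → no; 1× O (X2) → no; 1× C (X4) → no.
That gives 2 matching atoms.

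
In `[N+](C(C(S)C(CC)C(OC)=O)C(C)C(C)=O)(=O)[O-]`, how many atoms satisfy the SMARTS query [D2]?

2

The query [D2] means: atom with exactly two heavy-atom neighbours.
Check the 18 heavy atoms by environment: 4× C (D1) → no; 6× C (D3) → no; 1× C (D2) → match; 3× O (D1) → no; 1× O (D2) → match; 1× S (D1) → no; 1× N (charge +1, D3) → no; 1× O (charge -1, D1) → no.
Summing the matching environments: 1 + 1 = 2 matching atoms.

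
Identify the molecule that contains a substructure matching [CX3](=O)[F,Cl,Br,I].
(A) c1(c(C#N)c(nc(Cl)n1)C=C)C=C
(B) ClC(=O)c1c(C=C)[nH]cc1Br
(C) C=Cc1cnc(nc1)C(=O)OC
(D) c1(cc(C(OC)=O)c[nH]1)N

B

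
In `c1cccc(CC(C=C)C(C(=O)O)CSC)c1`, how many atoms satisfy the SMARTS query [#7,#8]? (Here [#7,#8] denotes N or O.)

2

The query [#7,#8] means: nitrogen or oxygen (comma = OR).
Check the 17 heavy atoms by environment: 8× C → no; 2× O → match; 1× S → no; 6× c (aromatic) → no.
That gives 2 matching atoms.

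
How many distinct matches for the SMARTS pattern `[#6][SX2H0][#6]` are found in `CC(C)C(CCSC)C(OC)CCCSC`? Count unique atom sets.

[#6][SX2H0][#6] is the SMARTS for a thioether: an aliphatic sulfur bridging two carbons with no H on the sulfur.
The molecule carries 2 separate instances of a methylthio ether (-SCH3) meeting every constraint; each maps to a distinct set of atoms, giving 2 matches.

2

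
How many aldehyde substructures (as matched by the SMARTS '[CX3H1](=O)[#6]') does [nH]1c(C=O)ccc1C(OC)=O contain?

1

[CX3H1](=O)[#6] is the SMARTS for an aldehyde: an sp2 carbon with one H, double-bonded to O and single-bonded to carbon.
Exactly one fragment in the molecule meets all constraints, giving 1 match.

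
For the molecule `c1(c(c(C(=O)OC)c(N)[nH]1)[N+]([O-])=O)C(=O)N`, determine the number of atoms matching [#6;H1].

0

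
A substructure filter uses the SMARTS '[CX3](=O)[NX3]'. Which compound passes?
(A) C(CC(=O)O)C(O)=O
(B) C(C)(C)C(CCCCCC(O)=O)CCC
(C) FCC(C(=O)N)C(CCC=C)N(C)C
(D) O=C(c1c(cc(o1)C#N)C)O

C

[CX3](=O)[NX3] describes a carbonyl carbon bonded to a trivalent nitrogen (an amide).
(A) has a carboxylic acid group (-C(=O)OH) but the carbonyl is bonded to O, not to an NX3 nitrogen.
(B) has a carboxylic acid group (-C(=O)OH) but the carbonyl is bonded to O, not to an NX3 nitrogen.
(C) contains a primary amide (-C(=O)NH2), which satisfies every atom and bond constraint.
(D) has a carboxylic acid group (-C(=O)OH) but the carbonyl is bonded to O, not to an NX3 nitrogen.
So the answer is (C).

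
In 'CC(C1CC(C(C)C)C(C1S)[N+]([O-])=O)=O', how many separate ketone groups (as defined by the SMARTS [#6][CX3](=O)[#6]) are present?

1

[#6][CX3](=O)[#6] is the SMARTS for a ketone: a carbonyl carbon (no H) flanked by two carbons.
Exactly one fragment in the molecule meets all constraints, giving 1 match.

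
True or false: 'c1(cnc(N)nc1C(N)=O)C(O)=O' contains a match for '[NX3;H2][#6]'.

True

The pattern [NX3;H2][#6] describes a trivalent nitrogen with two H attached to carbon — a primary amine.
The molecule carries a primary amino group (-NH2), whose atoms satisfy every constraint of the query, so the pattern matches.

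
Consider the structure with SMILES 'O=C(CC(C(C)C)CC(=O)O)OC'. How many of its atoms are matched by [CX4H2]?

The query [CX4H2] means: sp3 carbon (X4) with exactly two hydrogens.
Check the 13 heavy atoms by environment: 2× C (H2, X4) → match; 2× C (H1, X4) → no; 3× C (H3, X4) → no; 2× C (H0, X3) → no; 2× O (H0, X1) → no; 1× O (H1, X2) → no; 1× O (H0, X2) → no.
That gives 2 matching atoms.

2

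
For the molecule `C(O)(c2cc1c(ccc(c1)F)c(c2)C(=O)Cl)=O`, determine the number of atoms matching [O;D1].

The query [O;D1] means: aliphatic oxygen bonded to exactly one heavy atom.
Check the 17 heavy atoms by environment: 5× c (aromatic, D3) → no; 5× c (aromatic, D2) → no; 2× C (D3) → no; 3× O (D1) → match; 1× Cl (D1) → no; 1× F (D1) → no.
That gives 3 matching atoms.

3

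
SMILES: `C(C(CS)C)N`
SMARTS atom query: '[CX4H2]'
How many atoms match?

The query [CX4H2] means: sp3 carbon (X4) with exactly two hydrogens.
Check the 6 heavy atoms by environment: 2× C (H2, X4) → match; 1× C (H1, X4) → no; 1× C (H3, X4) → no; 1× N (H2, X3) → no; 1× S (H1, X2) → no.
That gives 2 matching atoms.

2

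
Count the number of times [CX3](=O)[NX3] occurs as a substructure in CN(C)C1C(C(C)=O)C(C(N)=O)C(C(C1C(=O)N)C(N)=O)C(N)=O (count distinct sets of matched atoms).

[CX3](=O)[NX3] is the SMARTS for an amide: a carbonyl carbon bonded to a trivalent nitrogen.
The molecule carries 4 separate instances of a primary amide (-C(=O)NH2) meeting every constraint; each maps to a distinct set of atoms, giving 4 matches.

4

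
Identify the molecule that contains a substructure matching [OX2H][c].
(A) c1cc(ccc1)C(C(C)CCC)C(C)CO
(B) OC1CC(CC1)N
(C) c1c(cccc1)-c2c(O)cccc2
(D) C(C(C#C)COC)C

[OX2H][c] describes a hydroxyl oxygen attached to an aromatic carbon (a phenol).
(A) has a hydroxyl group (-OH) but the -OH is on an aliphatic carbon, not an aromatic c.
(B) has a hydroxyl group (-OH) but the -OH is on an aliphatic carbon, not an aromatic c.
(C) contains a hydroxyl group (-OH), which satisfies every atom and bond constraint.
(D) has a methoxy ether (-OCH3) but the oxygen has H0, not H1.
So the answer is (C).

C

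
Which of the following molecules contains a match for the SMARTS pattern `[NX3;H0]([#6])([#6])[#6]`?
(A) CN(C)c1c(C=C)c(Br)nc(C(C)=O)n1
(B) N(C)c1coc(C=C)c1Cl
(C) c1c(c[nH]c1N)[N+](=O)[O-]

A

[NX3;H0]([#6])([#6])[#6] describes a trivalent nitrogen with no H, bonded to three carbons (a tertiary amine).
(A) contains a dimethylamino group (-N(CH3)2), which satisfies every atom and bond constraint.
(B) has an N-methylamino group (-NHCH3) but the nitrogen still has one H (H1), not H0.
(C) has a primary amino group (-NH2) but the nitrogen has H2, not H0 with three carbons.
So the answer is (A).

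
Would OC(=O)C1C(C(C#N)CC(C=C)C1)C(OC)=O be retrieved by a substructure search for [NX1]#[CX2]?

The pattern [NX1]#[CX2] describes a nitrogen triple-bonded to a two-connected carbon — a nitrile.
The molecule carries a nitrile (-C#N), whose atoms satisfy every constraint of the query, so the pattern matches.

Yes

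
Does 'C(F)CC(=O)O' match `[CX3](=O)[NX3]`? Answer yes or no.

No

The pattern [CX3](=O)[NX3] describes a carbonyl carbon bonded to a trivalent nitrogen — an amide.
The closest candidate here is a carboxylic acid group (-C(=O)OH), but the carbonyl is bonded to O, not to an NX3 nitrogen. No other fragment satisfies the full query, so there is no match.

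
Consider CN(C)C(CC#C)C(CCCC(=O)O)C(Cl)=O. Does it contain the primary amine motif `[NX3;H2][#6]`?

No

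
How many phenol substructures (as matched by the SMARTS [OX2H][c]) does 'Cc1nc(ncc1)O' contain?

1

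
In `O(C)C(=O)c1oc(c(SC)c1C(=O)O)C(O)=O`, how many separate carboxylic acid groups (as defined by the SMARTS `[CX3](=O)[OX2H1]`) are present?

2

[CX3](=O)[OX2H1] is the SMARTS for a carboxylic acid: an sp2 carbon double-bonded to O and single-bonded to an -OH oxygen.
The molecule carries 2 separate instances of a carboxylic acid group (-C(=O)OH) meeting every constraint; each maps to a distinct set of atoms, giving 2 matches.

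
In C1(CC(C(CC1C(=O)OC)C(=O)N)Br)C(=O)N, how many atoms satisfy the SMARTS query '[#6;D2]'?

The query [#6;D2] means: any carbon bonded to exactly two heavy atoms.
Check the 17 heavy atoms by environment: 7× C (D3) → no; 2× C (D2) → match; 3× O (D1) → no; 2× N (D1) → no; 1× Br (D1) → no; 1× O (D2) → no; 1× C (D1) → no.
That gives 2 matching atoms.

2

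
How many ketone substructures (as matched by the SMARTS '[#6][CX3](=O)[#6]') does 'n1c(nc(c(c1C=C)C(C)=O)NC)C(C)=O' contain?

2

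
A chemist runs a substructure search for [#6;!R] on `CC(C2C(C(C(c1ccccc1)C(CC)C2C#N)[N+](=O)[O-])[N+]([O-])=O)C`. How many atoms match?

6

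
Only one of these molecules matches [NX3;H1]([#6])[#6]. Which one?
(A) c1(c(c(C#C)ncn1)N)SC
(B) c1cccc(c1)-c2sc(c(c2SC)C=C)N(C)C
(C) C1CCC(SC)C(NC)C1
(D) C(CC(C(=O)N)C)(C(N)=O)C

C

[NX3;H1]([#6])[#6] describes a trivalent nitrogen with one H, bonded to two carbons (a secondary amine).
(A) has a primary amino group (-NH2) but the nitrogen has H2 and only one carbon neighbour.
(B) has a dimethylamino group (-N(CH3)2) but the nitrogen has H0, not H1.
(C) contains an N-methylamino group (-NHCH3), which satisfies every atom and bond constraint.
(D) has a primary amide (-C(=O)NH2) but the -C(=O)NH2 nitrogen has H2, not H1.
So the answer is (C).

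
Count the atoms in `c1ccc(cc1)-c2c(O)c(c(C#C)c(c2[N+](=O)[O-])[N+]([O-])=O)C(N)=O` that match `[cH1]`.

Check the 24 heavy atoms by environment: 7× c (aromatic, H0) → no; 5× c (aromatic, H1) → match; 2× N (charge +1, H0) → no; 2× O (charge -1, H0) → no; 3× O (H0) → no; 1× O (H1) → no; 2× C (H0) → no; 1× N (H2) → no; 1× C (H1) → no.
That gives 5 matching atoms.

5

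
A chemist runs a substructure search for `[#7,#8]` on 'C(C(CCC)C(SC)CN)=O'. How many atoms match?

2

Check the 11 heavy atoms by environment: 8× C → no; 1× S → no; 1× O → match; 1× N → match.
Summing the matching environments: 1 + 1 = 2 matching atoms.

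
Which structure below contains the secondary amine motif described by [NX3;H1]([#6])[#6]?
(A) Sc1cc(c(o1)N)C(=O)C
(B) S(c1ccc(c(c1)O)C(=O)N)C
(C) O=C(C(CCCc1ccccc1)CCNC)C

C

[NX3;H1]([#6])[#6] describes a trivalent nitrogen with one H, bonded to two carbons (a secondary amine).
(A) has a primary amino group (-NH2) but the nitrogen has H2 and only one carbon neighbour.
(B) has a primary amide (-C(=O)NH2) but the -C(=O)NH2 nitrogen has H2, not H1.
(C) contains an N-methylamino group (-NHCH3), which satisfies every atom and bond constraint.
So the answer is (C).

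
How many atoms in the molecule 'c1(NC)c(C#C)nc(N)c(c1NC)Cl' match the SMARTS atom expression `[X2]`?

3

The query [X2] means: any atom with exactly two total connections (bonds + H).
Check the 14 heavy atoms by environment: 1× n (aromatic, X2) → match; 5× c (aromatic, X3) → no; 1× Cl (X1) → no; 2× C (X2) → match; 3× N (X3) → no; 2× C (X4) → no.
Summing the matching environments: 1 + 2 = 3 matching atoms.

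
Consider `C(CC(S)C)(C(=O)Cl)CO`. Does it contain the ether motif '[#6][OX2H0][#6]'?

No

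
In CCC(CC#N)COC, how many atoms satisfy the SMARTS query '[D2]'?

5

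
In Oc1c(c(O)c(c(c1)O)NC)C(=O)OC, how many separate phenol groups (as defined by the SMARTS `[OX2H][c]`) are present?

[OX2H][c] is the SMARTS for a phenol: a hydroxyl oxygen attached to an aromatic carbon.
The molecule carries 3 separate instances of a hydroxyl group (-OH) meeting every constraint; each maps to a distinct set of atoms, giving 3 matches.

3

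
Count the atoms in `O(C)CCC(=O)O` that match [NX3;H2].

The query [NX3;H2] means: aliphatic N with 3 total connections, two of them H — an -NH2 nitrogen (amine or amide).
Check the 7 heavy atoms by environment: 2× C (H2, X4) → no; 1× C (H0, X3) → no; 1× O (H0, X1) → no; 1× O (H1, X2) → no; 1× O (H0, X2) → no; 1× C (H3, X4) → no.
No environment satisfies the query, so 0 matching atoms.

0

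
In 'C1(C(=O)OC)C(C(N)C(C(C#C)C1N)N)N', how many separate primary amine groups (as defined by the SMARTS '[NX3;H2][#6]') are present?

4

[NX3;H2][#6] is the SMARTS for a primary amine: a trivalent nitrogen with two H attached to carbon.
The molecule carries 4 separate instances of a primary amino group (-NH2) meeting every constraint; each maps to a distinct set of atoms, giving 4 matches.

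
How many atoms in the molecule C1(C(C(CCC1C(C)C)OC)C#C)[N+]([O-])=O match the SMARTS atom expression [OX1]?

2

Check the 16 heavy atoms by environment: 10× C (X4) → no; 1× N (charge +1, X3) → no; 1× O (charge -1, X1) → match; 1× O (X1) → match; 2× C (X2) → no; 1× O (X2) → no.
Summing the matching environments: 1 + 1 = 2 matching atoms.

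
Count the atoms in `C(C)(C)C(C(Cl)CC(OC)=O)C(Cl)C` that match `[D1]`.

The query [D1] means: atom with exactly one heavy-atom neighbour (degree 1).
Check the 14 heavy atoms by environment: 1× C (D2) → no; 5× C (D3) → no; 4× C (D1) → match; 2× Cl (D1) → match; 1× O (D1) → match; 1× O (D2) → no.
Summing the matching environments: 4 + 2 + 1 = 7 matching atoms.

7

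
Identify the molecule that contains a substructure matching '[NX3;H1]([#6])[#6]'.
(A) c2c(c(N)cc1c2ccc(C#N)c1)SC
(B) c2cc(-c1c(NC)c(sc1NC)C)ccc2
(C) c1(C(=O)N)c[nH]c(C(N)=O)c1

B

[NX3;H1]([#6])[#6] describes a trivalent nitrogen with one H, bonded to two carbons (a secondary amine).
(A) has a primary amino group (-NH2) but the nitrogen has H2 and only one carbon neighbour.
(B) contains an N-methylamino group (-NHCH3), which satisfies every atom and bond constraint.
(C) has a primary amide (-C(=O)NH2) but the -C(=O)NH2 nitrogen has H2, not H1.
So the answer is (B).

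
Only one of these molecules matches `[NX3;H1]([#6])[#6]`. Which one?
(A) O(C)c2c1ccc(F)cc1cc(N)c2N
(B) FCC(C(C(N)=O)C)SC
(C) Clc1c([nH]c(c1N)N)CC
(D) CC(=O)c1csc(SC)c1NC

D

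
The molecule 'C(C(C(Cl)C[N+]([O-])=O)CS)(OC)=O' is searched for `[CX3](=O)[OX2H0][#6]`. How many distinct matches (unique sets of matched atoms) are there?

1

[CX3](=O)[OX2H0][#6] is the SMARTS for an ester: a carbonyl carbon bonded to an oxygen that is itself bonded to carbon (no H on that O).
Exactly one fragment in the molecule meets all constraints, giving 1 match.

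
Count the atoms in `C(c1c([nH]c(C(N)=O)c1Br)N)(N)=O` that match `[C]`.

The query [C] means: uppercase C matches aliphatic (non-aromatic) carbon only.
Check the 13 heavy atoms by environment: 1× n (aromatic) → no; 4× c (aromatic) → no; 2× C → match; 2× O → no; 3× N → no; 1× Br → no.
That gives 2 matching atoms.

2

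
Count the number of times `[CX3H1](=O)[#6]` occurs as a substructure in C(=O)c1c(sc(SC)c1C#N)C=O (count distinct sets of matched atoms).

[CX3H1](=O)[#6] is the SMARTS for an aldehyde: an sp2 carbon with one H, double-bonded to O and single-bonded to carbon.
The molecule carries 2 separate instances of an aldehyde (-CHO) meeting every constraint; each maps to a distinct set of atoms, giving 2 matches.

2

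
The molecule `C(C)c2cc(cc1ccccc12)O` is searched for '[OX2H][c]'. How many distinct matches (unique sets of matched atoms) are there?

1

[OX2H][c] is the SMARTS for a phenol: a hydroxyl oxygen attached to an aromatic carbon.
Exactly one fragment in the molecule meets all constraints, giving 1 match.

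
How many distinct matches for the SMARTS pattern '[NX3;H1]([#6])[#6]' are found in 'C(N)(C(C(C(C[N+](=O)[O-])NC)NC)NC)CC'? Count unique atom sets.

3

[NX3;H1]([#6])[#6] is the SMARTS for a secondary amine: a trivalent nitrogen with one H, bonded to two carbons.
The molecule carries 3 separate instances of an N-methylamino group (-NHCH3) meeting every constraint; each maps to a distinct set of atoms, giving 3 matches.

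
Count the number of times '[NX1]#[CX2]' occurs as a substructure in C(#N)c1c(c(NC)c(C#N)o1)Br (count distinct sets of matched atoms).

[NX1]#[CX2] is the SMARTS for a nitrile: a nitrogen triple-bonded to a two-connected carbon.
The molecule carries 2 separate instances of a nitrile (-C#N) meeting every constraint; each maps to a distinct set of atoms, giving 2 matches.

2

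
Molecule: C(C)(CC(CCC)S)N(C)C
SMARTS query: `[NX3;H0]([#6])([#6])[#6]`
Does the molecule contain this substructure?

Yes

The pattern [NX3;H0]([#6])([#6])[#6] describes a trivalent nitrogen with no H, bonded to three carbons — a tertiary amine.
The molecule carries a dimethylamino group (-N(CH3)2), whose atoms satisfy every constraint of the query, so the pattern matches.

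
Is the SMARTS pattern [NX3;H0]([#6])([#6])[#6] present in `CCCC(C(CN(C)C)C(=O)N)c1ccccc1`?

Yes

The pattern [NX3;H0]([#6])([#6])[#6] describes a trivalent nitrogen with no H, bonded to three carbons — a tertiary amine.
The molecule carries a dimethylamino group (-N(CH3)2), whose atoms satisfy every constraint of the query, so the pattern matches.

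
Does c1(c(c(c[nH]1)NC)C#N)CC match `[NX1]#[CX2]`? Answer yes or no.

The pattern [NX1]#[CX2] describes a nitrogen triple-bonded to a two-connected carbon — a nitrile.
The molecule carries a nitrile (-C#N), whose atoms satisfy every constraint of the query, so the pattern matches.

Yes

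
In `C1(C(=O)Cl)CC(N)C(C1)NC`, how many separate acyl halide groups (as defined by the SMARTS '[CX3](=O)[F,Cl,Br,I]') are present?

[CX3](=O)[F,Cl,Br,I] is the SMARTS for an acyl halide: a carbonyl carbon bonded to a halogen.
Exactly one fragment in the molecule meets all constraints, giving 1 match.

1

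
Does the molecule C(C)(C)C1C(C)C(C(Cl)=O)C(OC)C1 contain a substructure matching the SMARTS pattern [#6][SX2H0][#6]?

The pattern [#6][SX2H0][#6] describes an aliphatic sulfur bridging two carbons with no H on the sulfur — a thioether.
The closest candidate here is a methoxy ether (-OCH3), but the bridging atom is O, not S. No other fragment satisfies the full query, so there is no match.

No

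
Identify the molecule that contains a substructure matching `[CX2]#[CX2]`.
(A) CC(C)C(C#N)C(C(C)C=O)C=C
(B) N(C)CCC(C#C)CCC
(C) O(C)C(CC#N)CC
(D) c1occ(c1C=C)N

[CX2]#[CX2] describes a carbon-carbon triple bond (an alkyne).
(A) has a vinyl group (-CH=CH2) but the C=C is a double bond; both carbons are CX3, not CX2.
(B) contains an ethynyl group (-C#CH), which satisfies every atom and bond constraint.
(C) has a nitrile (-C#N) but the triple bond is C#N, not C#C.
(D) has a vinyl group (-CH=CH2) but the C=C is a double bond; both carbons are CX3, not CX2.
So the answer is (B).

B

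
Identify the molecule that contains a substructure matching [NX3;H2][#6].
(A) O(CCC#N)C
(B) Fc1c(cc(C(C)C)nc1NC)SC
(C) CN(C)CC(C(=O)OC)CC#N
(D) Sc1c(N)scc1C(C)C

D

[NX3;H2][#6] describes a trivalent nitrogen with two H attached to carbon (a primary amine).
(A) has a nitrile (-C#N) but the nitrogen is NX1 (triple-bonded), not NX3 with two H.
(B) has an N-methylamino group (-NHCH3) but the nitrogen bears two carbons and only one H (H1), not H2.
(C) has a dimethylamino group (-N(CH3)2) but the nitrogen has H0, not H2.
(D) contains a primary amino group (-NH2), which satisfies every atom and bond constraint.
So the answer is (D).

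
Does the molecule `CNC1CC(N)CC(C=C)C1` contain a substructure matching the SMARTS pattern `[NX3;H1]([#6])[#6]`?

The pattern [NX3;H1]([#6])[#6] describes a trivalent nitrogen with one H, bonded to two carbons — a secondary amine.
The molecule carries an N-methylamino group (-NHCH3), whose atoms satisfy every constraint of the query, so the pattern matches.

Yes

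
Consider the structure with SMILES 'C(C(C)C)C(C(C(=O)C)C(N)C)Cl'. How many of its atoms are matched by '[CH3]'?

4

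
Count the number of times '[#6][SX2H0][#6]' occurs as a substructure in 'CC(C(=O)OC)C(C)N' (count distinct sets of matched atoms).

0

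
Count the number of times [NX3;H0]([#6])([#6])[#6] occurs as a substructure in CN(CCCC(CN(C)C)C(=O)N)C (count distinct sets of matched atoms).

[NX3;H0]([#6])([#6])[#6] is the SMARTS for a tertiary amine: a trivalent nitrogen with no H, bonded to three carbons.
The molecule carries 2 separate instances of a dimethylamino group (-N(CH3)2) meeting every constraint; each maps to a distinct set of atoms, giving 2 matches.

2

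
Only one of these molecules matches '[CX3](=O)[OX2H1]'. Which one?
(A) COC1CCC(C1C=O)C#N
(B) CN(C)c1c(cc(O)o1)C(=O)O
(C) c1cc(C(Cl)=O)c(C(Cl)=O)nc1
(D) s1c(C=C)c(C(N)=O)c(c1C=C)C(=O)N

B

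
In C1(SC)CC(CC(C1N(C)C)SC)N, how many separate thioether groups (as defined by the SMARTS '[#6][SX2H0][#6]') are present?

2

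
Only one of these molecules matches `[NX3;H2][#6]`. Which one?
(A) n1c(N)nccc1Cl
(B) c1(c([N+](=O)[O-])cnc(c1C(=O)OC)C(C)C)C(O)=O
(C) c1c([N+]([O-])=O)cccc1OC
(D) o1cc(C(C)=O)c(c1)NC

A

[NX3;H2][#6] describes a trivalent nitrogen with two H attached to carbon (a primary amine).
(A) contains a primary amino group (-NH2), which satisfies every atom and bond constraint.
(B) has a nitro group (-[N+](=O)[O-]) but the nitrogen is [N+] with no H, not NX3H2.
(C) has a nitro group (-[N+](=O)[O-]) but the nitrogen is [N+] with no H, not NX3H2.
(D) has an N-methylamino group (-NHCH3) but the nitrogen bears two carbons and only one H (H1), not H2.
So the answer is (A).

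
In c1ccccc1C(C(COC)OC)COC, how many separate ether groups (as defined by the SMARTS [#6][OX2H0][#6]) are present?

3

[#6][OX2H0][#6] is the SMARTS for an ether: an aliphatic oxygen bridging two carbons with no H on the oxygen.
The molecule carries 3 separate instances of a methoxy ether (-OCH3) meeting every constraint; each maps to a distinct set of atoms, giving 3 matches.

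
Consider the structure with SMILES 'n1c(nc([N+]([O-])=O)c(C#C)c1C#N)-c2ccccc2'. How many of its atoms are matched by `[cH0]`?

Check the 19 heavy atoms by environment: 2× n (aromatic, H0) → no; 5× c (aromatic, H0) → match; 1× N (charge +1, H0) → no; 1× O (charge -1, H0) → no; 1× O (H0) → no; 5× c (aromatic, H1) → no; 2× C (H0) → no; 1× N (H0) → no; 1× C (H1) → no.
That gives 5 matching atoms.

5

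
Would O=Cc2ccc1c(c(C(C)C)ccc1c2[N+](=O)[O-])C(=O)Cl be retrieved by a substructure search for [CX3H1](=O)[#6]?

Yes

The pattern [CX3H1](=O)[#6] describes an sp2 carbon with one H, double-bonded to O and single-bonded to carbon — an aldehyde.
The molecule carries an aldehyde (-CHO), whose atoms satisfy every constraint of the query, so the pattern matches.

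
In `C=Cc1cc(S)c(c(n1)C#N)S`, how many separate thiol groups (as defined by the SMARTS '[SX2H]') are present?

2

[SX2H] is the SMARTS for a thiol: an aliphatic sulfur with two connections, one being H.
The molecule carries 2 separate instances of a thiol (-SH) meeting every constraint; each maps to a distinct set of atoms, giving 2 matches.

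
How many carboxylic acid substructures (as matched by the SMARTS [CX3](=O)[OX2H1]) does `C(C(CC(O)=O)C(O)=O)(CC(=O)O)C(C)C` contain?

3

[CX3](=O)[OX2H1] is the SMARTS for a carboxylic acid: an sp2 carbon double-bonded to O and single-bonded to an -OH oxygen.
The molecule carries 3 separate instances of a carboxylic acid group (-C(=O)OH) meeting every constraint; each maps to a distinct set of atoms, giving 3 matches.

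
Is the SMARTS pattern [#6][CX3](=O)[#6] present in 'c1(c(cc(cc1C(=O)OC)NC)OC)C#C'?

No

The pattern [#6][CX3](=O)[#6] describes a carbonyl carbon (no H) flanked by two carbons — a ketone.
The closest candidate here is a methyl-ester group (-C(=O)OCH3), but one neighbour of the carbonyl carbon is O, not C. No other fragment satisfies the full query, so there is no match.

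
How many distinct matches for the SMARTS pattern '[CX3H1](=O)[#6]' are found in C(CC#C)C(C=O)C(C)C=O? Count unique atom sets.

2

[CX3H1](=O)[#6] is the SMARTS for an aldehyde: an sp2 carbon with one H, double-bonded to O and single-bonded to carbon.
The molecule carries 2 separate instances of an aldehyde (-CHO) meeting every constraint; each maps to a distinct set of atoms, giving 2 matches.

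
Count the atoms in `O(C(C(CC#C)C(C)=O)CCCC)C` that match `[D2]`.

6

The query [D2] means: atom with exactly two heavy-atom neighbours.
Check the 14 heavy atoms by environment: 5× C (D2) → match; 3× C (D3) → no; 4× C (D1) → no; 1× O (D1) → no; 1× O (D2) → match.
Summing the matching environments: 5 + 1 = 6 matching atoms.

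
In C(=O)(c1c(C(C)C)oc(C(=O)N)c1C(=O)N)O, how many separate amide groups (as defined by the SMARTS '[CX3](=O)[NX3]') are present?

2

[CX3](=O)[NX3] is the SMARTS for an amide: a carbonyl carbon bonded to a trivalent nitrogen.
The molecule carries 2 separate instances of a primary amide (-C(=O)NH2) meeting every constraint; each maps to a distinct set of atoms, giving 2 matches.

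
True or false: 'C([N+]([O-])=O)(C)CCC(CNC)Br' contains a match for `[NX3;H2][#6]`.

The pattern [NX3;H2][#6] describes a trivalent nitrogen with two H attached to carbon — a primary amine.
The closest candidate here is an N-methylamino group (-NHCH3), but the nitrogen bears two carbons and only one H (H1), not H2. No other fragment satisfies the full query, so there is no match.

False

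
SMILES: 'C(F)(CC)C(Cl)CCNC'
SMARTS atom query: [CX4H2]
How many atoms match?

3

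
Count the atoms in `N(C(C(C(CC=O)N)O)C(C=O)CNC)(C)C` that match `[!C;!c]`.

The query [!C;!c] means: neither aliphatic nor aromatic carbon — same as [!#6].
Check the 17 heavy atoms by environment: 11× C → no; 3× O → match; 3× N → match.
Summing the matching environments: 3 + 3 = 6 matching atoms.

6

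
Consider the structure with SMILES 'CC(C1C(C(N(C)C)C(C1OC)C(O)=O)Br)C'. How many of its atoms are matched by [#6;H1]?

6

The query [#6;H1] means: any carbon bearing exactly one hydrogen.
Check the 17 heavy atoms by environment: 6× C (H1) → match; 5× C (H3) → no; 1× C (H0) → no; 2× O (H0) → no; 1× O (H1) → no; 1× Br (H0) → no; 1× N (H0) → no.
That gives 6 matching atoms.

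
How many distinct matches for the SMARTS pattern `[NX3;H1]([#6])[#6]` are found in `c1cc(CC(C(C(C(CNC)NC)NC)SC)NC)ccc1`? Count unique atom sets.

[NX3;H1]([#6])[#6] is the SMARTS for a secondary amine: a trivalent nitrogen with one H, bonded to two carbons.
The molecule carries 4 separate instances of an N-methylamino group (-NHCH3) meeting every constraint; each maps to a distinct set of atoms, giving 4 matches.

4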